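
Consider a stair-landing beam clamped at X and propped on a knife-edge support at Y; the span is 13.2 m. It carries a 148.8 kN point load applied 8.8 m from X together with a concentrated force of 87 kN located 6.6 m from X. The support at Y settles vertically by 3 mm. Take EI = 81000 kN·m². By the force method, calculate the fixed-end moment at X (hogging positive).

M_X = 510.5 kN·m

Choose R_Y as the redundant. The primary structure is the cantilever fixed at X.
Primary-structure tip deflection at Y by superposition:
  point load 148.8 at a = 8.8: Pa²(3L − a)/(6EI) = 59152/EI
  point load 87 at a = 6.6: Pa²(3L − a)/(6EI) = 20843/EI
  δ_0 = 79995/EI
Flexibility coefficient — unit upward force at Y: δ_{YY} = L³/(3EI) = 766.7/EI.
With EI = 81000 kN·m²: δ_0 = 0.9876 m and δ_{YY} = 0.009465 m/kN.
Compatibility — the beam at Y must follow the support down by 0.003 m: δ_0 − R_Y·δ_{YY} = 0.003, so R_Y = (0.9876 − 0.003)/0.009465 = 104 kN.
Moment equilibrium about X: M_X = Σ(load moments about X) − R_Y·L = 1884 − 104×13.2 = 510.5 kN·m.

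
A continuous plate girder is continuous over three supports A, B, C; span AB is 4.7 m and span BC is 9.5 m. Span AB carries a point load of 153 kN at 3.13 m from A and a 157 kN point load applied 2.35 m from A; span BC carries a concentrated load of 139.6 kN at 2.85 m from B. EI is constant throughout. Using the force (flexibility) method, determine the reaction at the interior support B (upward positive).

R_B = 357.1 kN

Release continuity at B by inserting a hinge; the redundant is the internal moment M_B. The primary structure is two simply-supported spans AB and BC.
Rotations at B on the released spans (each span's end-slope, ×1/EI):
  span AB: point load 153 at a = 3.13: Pab(L + a)/(6LEI) = 208.8/EI
  span AB: point load 157 at a = 2.35: Pab(L + a)/(6LEI) = 216.8/EI
  span BC: point load 139.6 at a = 2.85: Pab(L + b)/(6LEI) = 749.6/EI
  relative rotation θ_0 = (425.5 + 749.6)/EI = 1175/EI
A unit hogging moment at B produces rotation L₁/(3EI) + L₂/(3EI) = 4.733/EI.
Compatibility: M_B·(L₁+L₂)/(3EI) = θ_0, giving M_B = 248.3 kN·m (hogging).
Span AB, ΣM about A with M_B applied at B: R_B^{AB}·4.7 = 847.8 + 248.3, so R_B^{AB} = 233.2 kN and R_A = 310 − 233.2 = 76.78 kN.
Span BC, ΣM about C: R_B^{BC}·9.5 = 928.3 + 248.3, so R_B^{BC} = 123.9 kN and R_C = 139.6 − 123.9 = 15.75 kN.
R_B = 233.2 + 123.9 = 357.1 kN.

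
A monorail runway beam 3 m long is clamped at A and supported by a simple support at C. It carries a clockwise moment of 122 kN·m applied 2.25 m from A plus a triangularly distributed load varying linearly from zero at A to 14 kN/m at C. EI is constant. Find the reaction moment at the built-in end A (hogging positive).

Take the reaction at C as the redundant and release it; the primary structure is a cantilever fixed at A.
Primary-structure tip deflection at C by superposition:
  clockwise couple 122 at a = 2.25: M₀a(2L − a)/(2EI) = 514.7/EI
  triangular load, peak 14 at the free end: 11w₀L⁴/(120EI) = 104/EI
  δ_0 = 618.6/EI
Tip deflection under a unit load at C: L³/(3EI) = 9/EI.
The prop prevents deflection at C: R_C = δ_0/δ_{CC} = 618.6/9 = 68.74 kN.
Moment equilibrium about A: M_A = Σ(load moments about A) − R_C·L = 164 − 68.74×3 = -42.21 kN·m.

M_A = -42.21 kN·m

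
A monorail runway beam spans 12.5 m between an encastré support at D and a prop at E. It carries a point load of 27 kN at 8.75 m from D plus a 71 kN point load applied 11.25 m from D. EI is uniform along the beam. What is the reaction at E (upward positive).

Take the reaction at E as the redundant and release it; the primary structure is a cantilever fixed at D.
Free-end deflection of the primary structure under the applied loading (downward +):
  point load 27 at a = 8.75: Pa²(3L − a)/(6EI) = 9905/EI
  point load 71 at a = 11.25: Pa²(3L − a)/(6EI) = 39313/EI
  δ_0 = 49219/EI
Tip deflection under a unit load at E: L³/(3EI) = 651/EI.
Compatibility at E: δ_0 − R_E·δ_{EE} = 0, so R_E = 49219/651 = 75.6 kN.

R_E = 75.6 kN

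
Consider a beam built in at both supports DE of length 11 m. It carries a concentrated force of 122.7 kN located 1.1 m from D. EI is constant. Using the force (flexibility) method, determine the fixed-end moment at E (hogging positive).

Release both end moments; the primary structure is a simply-supported span DE with redundants M_D and M_E.
End rotations of the released simple span under the applied load (×1/EI):
  at D: point load 122.7 at a = 1.1: Pab(L + b)/(6LEI) = 423.1/EI
  at E: point load 122.7 at a = 1.1: Pab(L + a)/(6LEI) = 245/EI
  θ_D0 = 423.1/EI,  θ_E0 = 245/EI
Flexibility coefficients: a unit moment at one end gives L/(3EI) there and L/(6EI) at the far end, so f₁₁ = f₂₂ = 3.667/EI and f₁₂ = f₂₁ = 1.833/EI.
Compatibility — zero rotation at each built-in end:
  3.667 M_D + 1.833 M_E = 423.1
  1.833 M_D + 3.667 M_E = 245
Solving the pair gives M_D = 109.3 kN·m and M_E = 12.15 kN·m (hogging).

M_E = 12.15 kN·m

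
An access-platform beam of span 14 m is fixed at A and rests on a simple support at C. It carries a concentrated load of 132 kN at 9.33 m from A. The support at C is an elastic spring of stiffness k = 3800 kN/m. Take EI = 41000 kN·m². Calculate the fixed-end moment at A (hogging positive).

M_A = 285.1 kN·m

Take the reaction at C as the redundant and release it; the primary structure is a cantilever fixed at A.
Deflection at C on the released cantilever, summing each load's contribution:
  point load 132 at a = 9.33: Pa²(3L − a)/(6EI) = 62566/EI
Tip deflection under a unit load at C: L³/(3EI) = 914.7/EI.
With EI = 41000 kN·m²: δ_0 = 1.526 m and δ_{CC} = 0.022309 m/kN.
Compatibility — the spring shortens by R_C/k under the reaction it provides: δ_0 − R_C·δ_{CC} = R_C/k. With 1/k = 0.000263 m/kN, R_C = δ_0 / (δ_{CC} + 1/k) = 1.526 / (0.022309 + 0.000263) = 67.61 kN.
Moment equilibrium about A: M_A = Σ(load moments about A) − R_C·L = 1232 − 67.61×14 = 285.1 kN·m.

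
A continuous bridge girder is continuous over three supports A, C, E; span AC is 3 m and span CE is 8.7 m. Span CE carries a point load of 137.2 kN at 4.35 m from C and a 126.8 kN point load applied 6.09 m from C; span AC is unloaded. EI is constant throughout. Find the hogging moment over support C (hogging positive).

Release continuity at C by inserting a hinge; the redundant is the internal moment M_C. The primary structure is two simply-supported spans AC and CE.
Rotations at C on the released spans (each span's end-slope, ×1/EI):
  span CE: point load 137.2 at a = 4.35: Pab(L + b)/(6LEI) = 649/EI
  span CE: point load 126.8 at a = 6.09: Pab(L + b)/(6LEI) = 436.7/EI
  relative rotation θ_0 = (0 + 1086)/EI = 1086/EI
A unit hogging moment at C produces rotation L₁/(3EI) + L₂/(3EI) = 3.9/EI.
Compatibility: M_C·(L₁+L₂)/(3EI) = θ_0, giving M_C = 278.4 kN·m (hogging).

M_C = 278.4 kN·m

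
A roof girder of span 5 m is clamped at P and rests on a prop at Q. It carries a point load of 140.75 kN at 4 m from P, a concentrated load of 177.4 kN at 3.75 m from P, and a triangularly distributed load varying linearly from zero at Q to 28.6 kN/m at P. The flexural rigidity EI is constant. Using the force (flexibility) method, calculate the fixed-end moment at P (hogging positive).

M_P = 219.2 kN·m

Take the reaction at Q as the redundant and release it; the primary structure is a cantilever fixed at P.
Free-end deflection of the primary structure under the applied loading (downward +):
  point load 140.75 at a = 4: Pa²(3L − a)/(6EI) = 4129/EI
  point load 177.4 at a = 3.75: Pa²(3L − a)/(6EI) = 4678/EI
  triangular load, peak 28.6 at the fixed end: w₀L⁴/(30EI) = 595.8/EI
  δ_0 = 9402/EI
Tip deflection under a unit load at Q: L³/(3EI) = 41.67/EI.
Compatibility at Q: δ_0 − R_Q·δ_{QQ} = 0, so R_Q = 9402/41.67 = 225.6 kN.
Moment equilibrium about P: M_P = Σ(load moments about P) − R_Q·L = 1347 − 225.6×5 = 219.2 kN·m.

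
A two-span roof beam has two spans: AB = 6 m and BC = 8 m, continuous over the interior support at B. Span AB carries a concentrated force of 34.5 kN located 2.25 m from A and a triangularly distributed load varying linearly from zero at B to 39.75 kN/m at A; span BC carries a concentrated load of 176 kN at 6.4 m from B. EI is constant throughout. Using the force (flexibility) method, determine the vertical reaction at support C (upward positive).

R_C = 124.9 kN

Release continuity at B by inserting a hinge; the redundant is the internal moment M_B. The primary structure is two simply-supported spans AB and BC.
Rotations at B on the released spans (each span's end-slope, ×1/EI):
  span AB: point load 34.5 at a = 2.25: Pab(L + a)/(6LEI) = 66.71/EI
  span AB: triangular load, peak 39.75: 7w₀L³/(360EI) = 166.9/EI
  span BC: point load 176 at a = 6.4: Pab(L + b)/(6LEI) = 360.4/EI
  relative rotation θ_0 = (233.7 + 360.4)/EI = 594.1/EI
A unit hogging moment at B produces rotation L₁/(3EI) + L₂/(3EI) = 4.667/EI.
Compatibility: M_B·(L₁+L₂)/(3EI) = θ_0, giving M_B = 127.3 kN·m (hogging).
Span BC, ΣM about C: R_B^{BC}·8 = 281.6 + 127.3, so R_B^{BC} = 51.11 kN and R_C = 176 − 51.11 = 124.9 kN.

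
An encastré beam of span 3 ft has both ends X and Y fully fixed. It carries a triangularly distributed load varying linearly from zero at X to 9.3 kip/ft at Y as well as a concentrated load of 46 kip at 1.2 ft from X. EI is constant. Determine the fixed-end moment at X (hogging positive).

Release both end moments; the primary structure is a simply-supported span XY with redundants M_X and M_Y.
Simple-span end rotations at X and Y under the given loads:
  at X: triangular load, peak 9.3: 7w₀L³/(360EI) = 4.883/EI
  at Y: triangular load, peak 9.3: w₀L³/(45EI) = 5.58/EI
  at X: point load 46 at a = 1.2: Pab(L + b)/(6LEI) = 26.5/EI
  at Y: point load 46 at a = 1.2: Pab(L + a)/(6LEI) = 23.18/EI
  θ_X0 = 31.38/EI,  θ_Y0 = 28.76/EI
Flexibility coefficients: a unit moment at one end gives L/(3EI) there and L/(6EI) at the far end, so f₁₁ = f₂₂ = 1/EI and f₁₂ = f₂₁ = 0.5/EI.
Compatibility — zero rotation at each built-in end:
  1 M_X + 0.5 M_Y = 31.38
  0.5 M_X + 1 M_Y = 28.76
Solving the pair gives M_X = 22.66 kip·ft and M_Y = 17.43 kip·ft (hogging).

M_X = 22.66 kip·ft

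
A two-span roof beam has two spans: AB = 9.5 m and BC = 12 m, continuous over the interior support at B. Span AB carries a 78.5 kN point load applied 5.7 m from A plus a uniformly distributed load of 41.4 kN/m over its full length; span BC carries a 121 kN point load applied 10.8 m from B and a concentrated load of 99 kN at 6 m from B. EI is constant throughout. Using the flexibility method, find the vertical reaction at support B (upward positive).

Insert a hinge at B; M_B is the redundant, and each span becomes simply supported.
End slopes at the hinge B, treating each span as simply supported:
  span AB: point load 78.5 at a = 5.7: Pab(L + a)/(6LEI) = 453.4/EI
  span AB: UDL 41.4: wL³/(24EI) = 1479/EI
  span BC: point load 121 at a = 10.8: Pab(L + b)/(6LEI) = 287.5/EI
  span BC: point load 99 at a = 6: Pab(L + b)/(6LEI) = 891/EI
  relative rotation θ_0 = (1932 + 1178)/EI = 3111/EI
A unit hogging moment at B produces rotation L₁/(3EI) + L₂/(3EI) = 7.167/EI.
Compatibility: M_B·(L₁+L₂)/(3EI) = θ_0, giving M_B = 434.1 kN·m (hogging).
Span AB, ΣM about A with M_B applied at B: R_B^{AB}·9.5 = 2316 + 434.1, so R_B^{AB} = 289.4 kN and R_A = 471.8 − 289.4 = 182.4 kN.
Span BC, ΣM about C: R_B^{BC}·12 = 739.2 + 434.1, so R_B^{BC} = 97.77 kN and R_C = 220 − 97.77 = 122.2 kN.
R_B = 289.4 + 97.77 = 387.2 kN.

R_B = 387.2 kN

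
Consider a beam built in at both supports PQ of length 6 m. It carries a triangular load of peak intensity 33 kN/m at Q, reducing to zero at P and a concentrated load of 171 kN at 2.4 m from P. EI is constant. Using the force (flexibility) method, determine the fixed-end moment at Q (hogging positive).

M_Q = 157.9 kN·m

Take the two fixed-end moments M_P, M_Q as redundants; the released structure is the simple span PQ.
End rotations of the released simple span under the applied load (×1/EI):
  at P: triangular load, peak 33: 7w₀L³/(360EI) = 138.6/EI
  at Q: triangular load, peak 33: w₀L³/(45EI) = 158.4/EI
  at P: point load 171 at a = 2.4: Pab(L + b)/(6LEI) = 394/EI
  at Q: point load 171 at a = 2.4: Pab(L + a)/(6LEI) = 344.7/EI
  θ_P0 = 532.6/EI,  θ_Q0 = 503.1/EI
Flexibility coefficients: a unit moment at one end gives L/(3EI) there and L/(6EI) at the far end, so f₁₁ = f₂₂ = 2/EI and f₁₂ = f₂₁ = 1/EI.
Compatibility — zero rotation at each built-in end:
  2 M_P + 1 M_Q = 532.6
  1 M_P + 2 M_Q = 503.1
Solving the pair gives M_P = 187.3 kN·m and M_Q = 157.9 kN·m (hogging).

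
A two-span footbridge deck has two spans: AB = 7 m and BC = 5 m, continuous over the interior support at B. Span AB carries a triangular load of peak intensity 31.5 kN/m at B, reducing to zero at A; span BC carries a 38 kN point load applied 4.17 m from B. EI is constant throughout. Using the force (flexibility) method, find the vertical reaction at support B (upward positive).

Take M_B as the redundant. Released structure: two simple spans AB and BC with a hinge at B.
Discontinuity in slope at B on the released structure — sum the simple-span end rotations:
  span AB: triangular load, peak 31.5: w₀L³/(45EI) = 240.1/EI
  span BC: point load 38 at a = 4.17: Pab(L + b)/(6LEI) = 25.56/EI
  relative rotation θ_0 = (240.1 + 25.56)/EI = 265.7/EI
A unit hogging moment at B produces rotation L₁/(3EI) + L₂/(3EI) = 4/EI.
Slope continuity at B: θ_0 = M_B·4/EI, so M_B = 265.7/4 = 66.41 kN·m (hogging).
Span AB, ΣM about A with M_B applied at B: R_B^{AB}·7 = 514.5 + 66.41, so R_B^{AB} = 82.99 kN and R_A = 110.2 − 82.99 = 27.26 kN.
Span BC, ΣM about C: R_B^{BC}·5 = 31.54 + 66.41, so R_B^{BC} = 19.59 kN and R_C = 38 − 19.59 = 18.41 kN.
R_B = 82.99 + 19.59 = 102.6 kN.

R_B = 102.6 kN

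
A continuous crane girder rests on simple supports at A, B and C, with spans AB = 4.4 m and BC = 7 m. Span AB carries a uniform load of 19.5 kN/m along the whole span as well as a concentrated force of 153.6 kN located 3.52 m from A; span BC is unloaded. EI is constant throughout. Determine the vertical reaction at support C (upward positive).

Take M_B as the redundant. Released structure: two simple spans AB and BC with a hinge at B.
End slopes at the hinge B, treating each span as simply supported:
  span AB: UDL 19.5: wL³/(24EI) = 69.21/EI
  span AB: point load 153.6 at a = 3.52: Pab(L + a)/(6LEI) = 142.7/EI
  relative rotation θ_0 = (211.9 + 0)/EI = 211.9/EI
A unit hogging moment at B produces rotation L₁/(3EI) + L₂/(3EI) = 3.8/EI.
Slope continuity at B: θ_0 = M_B·3.8/EI, so M_B = 211.9/3.8 = 55.78 kN·m (hogging).
Span BC, ΣM about C: R_B^{BC}·7 = 0 + 55.78, so R_B^{BC} = 7.968 kN and R_C = 0 − 7.968 = -7.968 kN.

R_C = -7.968 kN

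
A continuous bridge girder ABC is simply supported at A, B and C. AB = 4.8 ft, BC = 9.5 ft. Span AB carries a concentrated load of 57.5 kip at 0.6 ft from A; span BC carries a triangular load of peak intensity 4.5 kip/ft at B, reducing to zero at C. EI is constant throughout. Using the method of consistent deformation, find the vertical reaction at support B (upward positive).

R_B = 28.87 kip

Insert a hinge at B; M_B is the redundant, and each span becomes simply supported.
Discontinuity in slope at B on the released structure — sum the simple-span end rotations:
  span AB: point load 57.5 at a = 0.6: Pab(L + a)/(6LEI) = 27.17/EI
  span BC: triangular load, peak 4.5: w₀L³/(45EI) = 85.74/EI
  relative rotation θ_0 = (27.17 + 85.74)/EI = 112.9/EI
A unit hogging moment at B produces rotation L₁/(3EI) + L₂/(3EI) = 4.767/EI.
Compatibility: M_B·(L₁+L₂)/(3EI) = θ_0, giving M_B = 23.69 kip·ft (hogging).
Span AB, ΣM about A with M_B applied at B: R_B^{AB}·4.8 = 34.5 + 23.69, so R_B^{AB} = 12.12 kip and R_A = 57.5 − 12.12 = 45.38 kip.
Span BC, ΣM about C: R_B^{BC}·9.5 = 135.4 + 23.69, so R_B^{BC} = 16.74 kip and R_C = 21.38 − 16.74 = 4.632 kip.
R_B = 12.12 + 16.74 = 28.87 kip.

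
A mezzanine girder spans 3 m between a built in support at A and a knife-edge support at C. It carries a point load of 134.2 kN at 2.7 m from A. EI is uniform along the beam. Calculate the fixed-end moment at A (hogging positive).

M_A = 19.93 kN·m

Release the roller at C. Primary structure: cantilever fixed at A.
Free-end deflection of the primary structure under the applied loading (downward +):
  point load 134.2 at a = 2.7: Pa²(3L − a)/(6EI) = 1027/EI
Flexibility coefficient — unit upward force at C: δ_{CC} = L³/(3EI) = 9/EI.
The prop prevents deflection at C: R_C = δ_0/δ_{CC} = 1027/9 = 114.1 kN.
Moment equilibrium about A: M_A = Σ(load moments about A) − R_C·L = 362.3 − 114.1×3 = 19.93 kN·m.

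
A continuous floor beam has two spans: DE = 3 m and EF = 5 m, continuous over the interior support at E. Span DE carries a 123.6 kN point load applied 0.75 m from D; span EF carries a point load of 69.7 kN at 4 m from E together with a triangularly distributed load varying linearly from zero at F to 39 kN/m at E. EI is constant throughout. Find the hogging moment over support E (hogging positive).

M_E = 77.83 kN·m

Take M_E as the redundant. Released structure: two simple spans DE and EF with a hinge at E.
End slopes at the hinge E, treating each span as simply supported:
  span DE: point load 123.6 at a = 0.75: Pab(L + a)/(6LEI) = 43.45/EI
  span EF: point load 69.7 at a = 4: Pab(L + b)/(6LEI) = 55.76/EI
  span EF: triangular load, peak 39: w₀L³/(45EI) = 108.3/EI
  relative rotation θ_0 = (43.45 + 164.1)/EI = 207.5/EI
A unit hogging moment at E produces rotation L₁/(3EI) + L₂/(3EI) = 2.667/EI.
Slope continuity at E: θ_0 = M_E·2.667/EI, so M_E = 207.5/2.667 = 77.83 kN·m (hogging).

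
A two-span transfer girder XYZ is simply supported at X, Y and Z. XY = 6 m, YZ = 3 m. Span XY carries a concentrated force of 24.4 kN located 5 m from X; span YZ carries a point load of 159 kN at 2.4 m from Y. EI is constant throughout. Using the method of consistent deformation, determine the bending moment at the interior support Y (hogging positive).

M_Y = 27.69 kN·m

Release continuity at Y by inserting a hinge; the redundant is the internal moment M_Y. The primary structure is two simply-supported spans XY and YZ.
Discontinuity in slope at Y on the released structure — sum the simple-span end rotations:
  span XY: point load 24.4 at a = 5: Pab(L + a)/(6LEI) = 37.28/EI
  span YZ: point load 159 at a = 2.4: Pab(L + b)/(6LEI) = 45.79/EI
  relative rotation θ_0 = (37.28 + 45.79)/EI = 83.07/EI
A unit hogging moment at Y produces rotation L₁/(3EI) + L₂/(3EI) = 3/EI.
Slope continuity at Y: θ_0 = M_Y·3/EI, so M_Y = 83.07/3 = 27.69 kN·m (hogging).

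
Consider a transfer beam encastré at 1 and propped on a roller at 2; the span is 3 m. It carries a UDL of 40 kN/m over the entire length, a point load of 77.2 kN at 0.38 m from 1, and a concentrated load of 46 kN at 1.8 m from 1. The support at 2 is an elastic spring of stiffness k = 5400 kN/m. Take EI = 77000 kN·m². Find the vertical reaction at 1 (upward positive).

Release the roller at 2. Primary structure: cantilever fixed at 1.
Deflection at 2 on the released cantilever, summing each load's contribution:
  UDL 40: wL⁴/(8EI) = 405/EI
  point load 77.2 at a = 0.38: Pa²(3L − a)/(6EI) = 16.02/EI
  point load 46 at a = 1.8: Pa²(3L − a)/(6EI) = 178.8/EI
  δ_0 = 599.9/EI
Tip deflection under a unit load at 2: L³/(3EI) = 9/EI.
With EI = 77000 kN·m²: δ_0 = 0.00779 m and δ_{22} = 0.000117 m/kN.
Compatibility — the spring shortens by R_2/k under the reaction it provides: δ_0 − R_2·δ_{22} = R_2/k. With 1/k = 0.000185 m/kN, R_2 = δ_0 / (δ_{22} + 1/k) = 0.00779 / (0.000117 + 0.000185) = 25.79 kN.
Vertical equilibrium: R_1 = ΣP − R_2 = 243.2 − 25.79 = 217.4 kN.

R_1 = 217.4 kN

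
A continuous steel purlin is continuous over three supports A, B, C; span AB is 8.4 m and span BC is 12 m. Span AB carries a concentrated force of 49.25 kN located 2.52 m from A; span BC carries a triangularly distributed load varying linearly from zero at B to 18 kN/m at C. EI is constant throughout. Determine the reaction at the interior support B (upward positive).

Insert a hinge at B; M_B is the redundant, and each span becomes simply supported.
Rotations at B on the released spans (each span's end-slope, ×1/EI):
  span AB: point load 49.25 at a = 2.52: Pab(L + a)/(6LEI) = 158.1/EI
  span BC: triangular load, peak 18: 7w₀L³/(360EI) = 604.8/EI
  relative rotation θ_0 = (158.1 + 604.8)/EI = 762.9/EI
A unit hogging moment at B produces rotation L₁/(3EI) + L₂/(3EI) = 6.8/EI.
Compatibility: M_B·(L₁+L₂)/(3EI) = θ_0, giving M_B = 112.2 kN·m (hogging).
Span AB, ΣM about A with M_B applied at B: R_B^{AB}·8.4 = 124.1 + 112.2, so R_B^{AB} = 28.13 kN and R_A = 49.25 − 28.13 = 21.12 kN.
Span BC, ΣM about C: R_B^{BC}·12 = 432 + 112.2, so R_B^{BC} = 45.35 kN and R_C = 108 − 45.35 = 62.65 kN.
R_B = 28.13 + 45.35 = 73.48 kN.

R_B = 73.48 kN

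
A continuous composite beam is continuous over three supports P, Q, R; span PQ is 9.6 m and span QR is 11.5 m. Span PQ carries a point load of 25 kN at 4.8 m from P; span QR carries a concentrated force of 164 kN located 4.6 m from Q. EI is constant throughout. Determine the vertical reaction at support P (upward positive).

Release continuity at Q by inserting a hinge; the redundant is the internal moment M_Q. The primary structure is two simply-supported spans PQ and QR.
Rotations at Q on the released spans (each span's end-slope, ×1/EI):
  span PQ: point load 25 at a = 4.8: Pab(L + a)/(6LEI) = 144/EI
  span QR: point load 164 at a = 4.6: Pab(L + b)/(6LEI) = 1388/EI
  relative rotation θ_0 = (144 + 1388)/EI = 1532/EI
A unit hogging moment at Q produces rotation L₁/(3EI) + L₂/(3EI) = 7.033/EI.
Compatibility: M_Q·(L₁+L₂)/(3EI) = θ_0, giving M_Q = 217.8 kN·m (hogging).
Span PQ, ΣM about P with M_Q applied at Q: R_Q^{PQ}·9.6 = 120 + 217.8, so R_Q^{PQ} = 35.19 kN and R_P = 25 − 35.19 = -10.19 kN.

R_P = -10.19 kN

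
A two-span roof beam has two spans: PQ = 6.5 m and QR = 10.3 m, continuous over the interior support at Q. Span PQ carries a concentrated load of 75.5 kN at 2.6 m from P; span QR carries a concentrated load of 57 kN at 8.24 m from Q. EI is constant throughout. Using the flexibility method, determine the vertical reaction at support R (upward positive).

R_R = 39.15 kN

Insert a hinge at Q; M_Q is the redundant, and each span becomes simply supported.
Rotations at Q on the released spans (each span's end-slope, ×1/EI):
  span PQ: point load 75.5 at a = 2.6: Pab(L + a)/(6LEI) = 178.6/EI
  span QR: point load 57 at a = 8.24: Pab(L + b)/(6LEI) = 193.5/EI
  relative rotation θ_0 = (178.6 + 193.5)/EI = 372.1/EI
A unit hogging moment at Q produces rotation L₁/(3EI) + L₂/(3EI) = 5.6/EI.
Slope continuity at Q: θ_0 = M_Q·5.6/EI, so M_Q = 372.1/5.6 = 66.45 kN·m (hogging).
Span QR, ΣM about R: R_Q^{QR}·10.3 = 117.4 + 66.45, so R_Q^{QR} = 17.85 kN and R_R = 57 − 17.85 = 39.15 kN.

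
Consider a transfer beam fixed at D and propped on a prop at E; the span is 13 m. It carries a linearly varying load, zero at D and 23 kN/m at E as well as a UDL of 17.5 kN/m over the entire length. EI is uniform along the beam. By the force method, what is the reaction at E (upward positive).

R_E = 167.5 kN

Choose R_E as the redundant. The primary structure is the cantilever fixed at D.
Deflection at E on the released cantilever, summing each load's contribution:
  triangular load, peak 23 at the free end: 11w₀L⁴/(120EI) = 60216/EI
  UDL 17.5: wL⁴/(8EI) = 62477/EI
  δ_0 = 122693/EI
Tip deflection under a unit load at E: L³/(3EI) = 732.3/EI.
The prop prevents deflection at E: R_E = δ_0/δ_{EE} = 122693/732.3 = 167.5 kN.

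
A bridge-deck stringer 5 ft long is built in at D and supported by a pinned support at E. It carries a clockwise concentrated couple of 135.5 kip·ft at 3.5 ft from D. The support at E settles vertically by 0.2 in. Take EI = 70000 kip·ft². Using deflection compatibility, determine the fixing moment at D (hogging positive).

M_D = 90.54 kip·ft

Choose R_E as the redundant. The primary structure is the cantilever fixed at D.
Downward deflection at the released point E due to the loads:
  clockwise couple 135.5 at a = 3.5: M₀a(2L − a)/(2EI) = 1541/EI
Flexibility coefficient — unit upward force at E: δ_{EE} = L³/(3EI) = 41.67/EI.
With EI = 70000 kip·ft²: δ_0 = 0.022019 ft and δ_{EE} = 0.000595 ft/kip.
Compatibility — the beam at E must follow the support down by 0.01667 ft: δ_0 − R_E·δ_{EE} = 0.01667, so R_E = (0.022019 − 0.01667)/0.000595 = 8.992 kip.
Moment equilibrium about D: M_D = Σ(load moments about D) − R_E·L = 135.5 − 8.992×5 = 90.54 kip·ft.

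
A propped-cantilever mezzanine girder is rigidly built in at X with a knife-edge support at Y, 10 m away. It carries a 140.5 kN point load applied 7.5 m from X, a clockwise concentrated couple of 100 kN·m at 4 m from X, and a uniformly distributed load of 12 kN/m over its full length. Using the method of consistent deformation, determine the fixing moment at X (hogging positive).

M_X = 318.6 kN·m

Choose R_Y as the redundant. The primary structure is the cantilever fixed at X.
Deflection at Y on the released cantilever, summing each load's contribution:
  point load 140.5 at a = 7.5: Pa²(3L − a)/(6EI) = 29637/EI
  clockwise couple 100 at a = 4: M₀a(2L − a)/(2EI) = 3200/EI
  UDL 12: wL⁴/(8EI) = 15000/EI
  δ_0 = 47837/EI
Tip deflection under a unit load at Y: L³/(3EI) = 333.3/EI.
The prop prevents deflection at Y: R_Y = δ_0/δ_{YY} = 47837/333.3 = 143.5 kN.
Moment equilibrium about X: M_X = Σ(load moments about X) − R_Y·L = 1754 − 143.5×10 = 318.6 kN·m.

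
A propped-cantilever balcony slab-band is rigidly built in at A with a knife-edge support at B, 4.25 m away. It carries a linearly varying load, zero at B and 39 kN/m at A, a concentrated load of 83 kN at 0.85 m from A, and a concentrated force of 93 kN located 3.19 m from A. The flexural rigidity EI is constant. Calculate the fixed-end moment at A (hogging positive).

Choose R_B as the redundant. The primary structure is the cantilever fixed at A.
Deflection at B on the released cantilever, summing each load's contribution:
  triangular load, peak 39 at the fixed end: w₀L⁴/(30EI) = 424.1/EI
  point load 83 at a = 0.85: Pa²(3L − a)/(6EI) = 118.9/EI
  point load 93 at a = 3.19: Pa²(3L − a)/(6EI) = 1508/EI
  δ_0 = 2051/EI
Flexibility coefficient — unit upward force at B: δ_{BB} = L³/(3EI) = 25.59/EI.
Compatibility at B: δ_0 − R_B·δ_{BB} = 0, so R_B = 2051/25.59 = 80.15 kN.
Moment equilibrium about A: M_A = Σ(load moments about A) − R_B·L = 484.6 − 80.15×4.25 = 144 kN·m.

M_A = 144 kN·m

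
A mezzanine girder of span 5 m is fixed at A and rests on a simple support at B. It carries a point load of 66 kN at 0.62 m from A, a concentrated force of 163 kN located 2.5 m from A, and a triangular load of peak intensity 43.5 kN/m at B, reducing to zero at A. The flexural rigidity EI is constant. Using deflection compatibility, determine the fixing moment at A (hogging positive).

M_A = 249.9 kN·m

Take the reaction at B as the redundant and release it; the primary structure is a cantilever fixed at A.
Free-end deflection of the primary structure under the applied loading (downward +):
  point load 66 at a = 0.62: Pa²(3L − a)/(6EI) = 60.8/EI
  point load 163 at a = 2.5: Pa²(3L − a)/(6EI) = 2122/EI
  triangular load, peak 43.5 at the free end: 11w₀L⁴/(120EI) = 2492/EI
  δ_0 = 4675/EI
Tip deflection under a unit load at B: L³/(3EI) = 41.67/EI.
The prop prevents deflection at B: R_B = δ_0/δ_{BB} = 4675/41.67 = 112.2 kN.
Moment equilibrium about A: M_A = Σ(load moments about A) − R_B·L = 810.9 − 112.2×5 = 249.9 kN·m.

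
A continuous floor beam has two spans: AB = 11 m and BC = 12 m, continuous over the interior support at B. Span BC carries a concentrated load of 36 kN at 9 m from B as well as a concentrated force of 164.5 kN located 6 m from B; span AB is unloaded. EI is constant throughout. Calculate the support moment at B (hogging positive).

Release continuity at B by inserting a hinge; the redundant is the internal moment M_B. The primary structure is two simply-supported spans AB and BC.
Rotations at B on the released spans (each span's end-slope, ×1/EI):
  span BC: point load 36 at a = 9: Pab(L + b)/(6LEI) = 202.5/EI
  span BC: point load 164.5 at a = 6: Pab(L + b)/(6LEI) = 1480/EI
  relative rotation θ_0 = (0 + 1683)/EI = 1683/EI
A unit hogging moment at B produces rotation L₁/(3EI) + L₂/(3EI) = 7.667/EI.
Compatibility: M_B·(L₁+L₂)/(3EI) = θ_0, giving M_B = 219.5 kN·m (hogging).

M_B = 219.5 kN·m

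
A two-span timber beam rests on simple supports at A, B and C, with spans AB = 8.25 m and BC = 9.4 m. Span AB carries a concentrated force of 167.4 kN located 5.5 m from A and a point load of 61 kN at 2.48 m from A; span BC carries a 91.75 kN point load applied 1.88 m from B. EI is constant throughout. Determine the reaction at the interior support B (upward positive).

Release continuity at B by inserting a hinge; the redundant is the internal moment M_B. The primary structure is two simply-supported spans AB and BC.
Discontinuity in slope at B on the released structure — sum the simple-span end rotations:
  span AB: point load 167.4 at a = 5.5: Pab(L + a)/(6LEI) = 703.3/EI
  span AB: point load 61 at a = 2.48: Pab(L + a)/(6LEI) = 189.2/EI
  span BC: point load 91.75 at a = 1.88: Pab(L + b)/(6LEI) = 389.1/EI
  relative rotation θ_0 = (892.5 + 389.1)/EI = 1282/EI
A unit hogging moment at B produces rotation L₁/(3EI) + L₂/(3EI) = 5.883/EI.
Compatibility: M_B·(L₁+L₂)/(3EI) = θ_0, giving M_B = 217.8 kN·m (hogging).
Span AB, ΣM about A with M_B applied at B: R_B^{AB}·8.25 = 1072 + 217.8, so R_B^{AB} = 156.3 kN and R_A = 228.4 − 156.3 = 72.06 kN.
Span BC, ΣM about C: R_B^{BC}·9.4 = 690 + 217.8, so R_B^{BC} = 96.58 kN and R_C = 91.75 − 96.58 = -4.825 kN.
R_B = 156.3 + 96.58 = 252.9 kN.

R_B = 252.9 kN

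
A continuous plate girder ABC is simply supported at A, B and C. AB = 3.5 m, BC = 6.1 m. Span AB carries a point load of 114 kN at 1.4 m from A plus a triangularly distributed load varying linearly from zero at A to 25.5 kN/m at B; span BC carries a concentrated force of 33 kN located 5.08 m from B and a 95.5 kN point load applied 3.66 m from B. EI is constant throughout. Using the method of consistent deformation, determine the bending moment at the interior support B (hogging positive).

Take M_B as the redundant. Released structure: two simple spans AB and BC with a hinge at B.
Discontinuity in slope at B on the released structure — sum the simple-span end rotations:
  span AB: point load 114 at a = 1.4: Pab(L + a)/(6LEI) = 78.2/EI
  span AB: triangular load, peak 25.5: w₀L³/(45EI) = 24.3/EI
  span BC: point load 33 at a = 5.08: Pab(L + b)/(6LEI) = 33.26/EI
  span BC: point load 95.5 at a = 3.66: Pab(L + b)/(6LEI) = 199/EI
  relative rotation θ_0 = (102.5 + 232.3)/EI = 334.8/EI
A unit hogging moment at B produces rotation L₁/(3EI) + L₂/(3EI) = 3.2/EI.
Compatibility: M_B·(L₁+L₂)/(3EI) = θ_0, giving M_B = 104.6 kN·m (hogging).

M_B = 104.6 kN·m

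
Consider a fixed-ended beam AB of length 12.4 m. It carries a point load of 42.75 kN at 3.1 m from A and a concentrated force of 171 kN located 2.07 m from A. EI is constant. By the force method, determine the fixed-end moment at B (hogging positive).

M_B = 74.07 kN·m

Release both end moments; the primary structure is a simply-supported span AB with redundants M_A and M_B.
Simple-span end rotations at A and B under the given loads:
  at A: point load 42.75 at a = 3.1: Pab(L + b)/(6LEI) = 359.5/EI
  at B: point load 42.75 at a = 3.1: Pab(L + a)/(6LEI) = 256.8/EI
  at A: point load 171 at a = 2.07: Pab(L + b)/(6LEI) = 1117/EI
  at B: point load 171 at a = 2.07: Pab(L + a)/(6LEI) = 711.2/EI
  θ_A0 = 1477/EI,  θ_B0 = 967.9/EI
Flexibility coefficients: a unit moment at one end gives L/(3EI) there and L/(6EI) at the far end, so f₁₁ = f₂₂ = 4.133/EI and f₁₂ = f₂₁ = 2.067/EI.
Compatibility — zero rotation at each built-in end:
  4.133 M_A + 2.067 M_B = 1477
  2.067 M_A + 4.133 M_B = 967.9
Solving the pair gives M_A = 320.2 kN·m and M_B = 74.07 kN·m (hogging).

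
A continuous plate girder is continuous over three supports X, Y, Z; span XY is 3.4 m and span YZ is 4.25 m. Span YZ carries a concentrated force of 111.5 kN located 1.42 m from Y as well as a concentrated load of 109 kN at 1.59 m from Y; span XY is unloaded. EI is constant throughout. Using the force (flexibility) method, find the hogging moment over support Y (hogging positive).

Take M_Y as the redundant. Released structure: two simple spans XY and YZ with a hinge at Y.
Discontinuity in slope at Y on the released structure — sum the simple-span end rotations:
  span YZ: point load 111.5 at a = 1.42: Pab(L + b)/(6LEI) = 124.4/EI
  span YZ: point load 109 at a = 1.59: Pab(L + b)/(6LEI) = 124.9/EI
  relative rotation θ_0 = (0 + 249.3)/EI = 249.3/EI
A unit hogging moment at Y produces rotation L₁/(3EI) + L₂/(3EI) = 2.55/EI.
Compatibility: M_Y·(L₁+L₂)/(3EI) = θ_0, giving M_Y = 97.78 kN·m (hogging).

M_Y = 97.78 kN·m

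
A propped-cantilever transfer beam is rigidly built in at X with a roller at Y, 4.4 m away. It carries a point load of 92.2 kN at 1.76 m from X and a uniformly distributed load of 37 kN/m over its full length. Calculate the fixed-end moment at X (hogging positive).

M_X = 167.4 kN·m

Remove the prop at Y; the released (primary) structure is a cantilever built in at X.
Downward deflection at the released point Y due to the loads:
  point load 92.2 at a = 1.76: Pa²(3L − a)/(6EI) = 544.5/EI
  UDL 37: wL⁴/(8EI) = 1733/EI
  δ_0 = 2278/EI
Tip deflection under a unit load at Y: L³/(3EI) = 28.39/EI.
The prop prevents deflection at Y: R_Y = δ_0/δ_{YY} = 2278/28.39 = 80.23 kN.
Moment equilibrium about X: M_X = Σ(load moments about X) − R_Y·L = 520.4 − 80.23×4.4 = 167.4 kN·m.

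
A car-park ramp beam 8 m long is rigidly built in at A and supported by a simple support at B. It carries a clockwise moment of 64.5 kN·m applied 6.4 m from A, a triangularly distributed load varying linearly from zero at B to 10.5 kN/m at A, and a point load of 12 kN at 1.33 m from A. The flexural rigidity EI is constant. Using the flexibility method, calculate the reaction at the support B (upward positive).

R_B = 20.48 kN

Remove the prop at B; the released (primary) structure is a cantilever built in at A.
Downward deflection at the released point B due to the loads:
  clockwise couple 64.5 at a = 6.4: M₀a(2L − a)/(2EI) = 1981/EI
  triangular load, peak 10.5 at the fixed end: w₀L⁴/(30EI) = 1434/EI
  point load 12 at a = 1.33: Pa²(3L − a)/(6EI) = 80.2/EI
  δ_0 = 3495/EI
Flexibility coefficient — unit upward force at B: δ_{BB} = L³/(3EI) = 170.7/EI.
The prop prevents deflection at B: R_B = δ_0/δ_{BB} = 3495/170.7 = 20.48 kN.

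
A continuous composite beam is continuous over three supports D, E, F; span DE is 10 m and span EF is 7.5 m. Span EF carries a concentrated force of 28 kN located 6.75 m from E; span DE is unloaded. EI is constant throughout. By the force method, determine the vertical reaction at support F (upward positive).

Release continuity at E by inserting a hinge; the redundant is the internal moment M_E. The primary structure is two simply-supported spans DE and EF.
Rotations at E on the released spans (each span's end-slope, ×1/EI):
  span EF: point load 28 at a = 6.75: Pab(L + b)/(6LEI) = 25.99/EI
  relative rotation θ_0 = (0 + 25.99)/EI = 25.99/EI
A unit hogging moment at E produces rotation L₁/(3EI) + L₂/(3EI) = 5.833/EI.
Slope continuity at E: θ_0 = M_E·5.833/EI, so M_E = 25.99/5.833 = 4.455 kN·m (hogging).
Span EF, ΣM about F: R_E^{EF}·7.5 = 21 + 4.455, so R_E^{EF} = 3.394 kN and R_F = 28 − 3.394 = 24.61 kN.

R_F = 24.61 kN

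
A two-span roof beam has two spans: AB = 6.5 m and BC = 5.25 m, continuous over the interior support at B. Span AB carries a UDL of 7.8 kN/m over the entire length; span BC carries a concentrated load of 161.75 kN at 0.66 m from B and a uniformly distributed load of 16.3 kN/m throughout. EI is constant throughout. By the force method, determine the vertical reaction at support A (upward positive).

Release continuity at B by inserting a hinge; the redundant is the internal moment M_B. The primary structure is two simply-supported spans AB and BC.
End slopes at the hinge B, treating each span as simply supported:
  span AB: UDL 7.8: wL³/(24EI) = 89.25/EI
  span BC: point load 161.75 at a = 0.66: Pab(L + b)/(6LEI) = 153.1/EI
  span BC: UDL 16.3: wL³/(24EI) = 98.28/EI
  relative rotation θ_0 = (89.25 + 251.3)/EI = 340.6/EI
A unit hogging moment at B produces rotation L₁/(3EI) + L₂/(3EI) = 3.917/EI.
Compatibility: M_B·(L₁+L₂)/(3EI) = θ_0, giving M_B = 86.96 kN·m (hogging).
Span AB, ΣM about A with M_B applied at B: R_B^{AB}·6.5 = 164.8 + 86.96, so R_B^{AB} = 38.73 kN and R_A = 50.7 − 38.73 = 11.97 kN.

R_A = 11.97 kN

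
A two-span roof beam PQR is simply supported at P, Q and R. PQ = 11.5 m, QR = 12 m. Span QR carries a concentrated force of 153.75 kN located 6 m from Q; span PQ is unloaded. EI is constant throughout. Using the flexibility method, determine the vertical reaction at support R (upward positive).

R_R = 62.15 kN

Insert a hinge at Q; M_Q is the redundant, and each span becomes simply supported.
Discontinuity in slope at Q on the released structure — sum the simple-span end rotations:
  span QR: point load 153.75 at a = 6: Pab(L + b)/(6LEI) = 1384/EI
  relative rotation θ_0 = (0 + 1384)/EI = 1384/EI
A unit hogging moment at Q produces rotation L₁/(3EI) + L₂/(3EI) = 7.833/EI.
Compatibility: M_Q·(L₁+L₂)/(3EI) = θ_0, giving M_Q = 176.6 kN·m (hogging).
Span QR, ΣM about R: R_Q^{QR}·12 = 922.5 + 176.6, so R_Q^{QR} = 91.6 kN and R_R = 153.8 − 91.6 = 62.15 kN.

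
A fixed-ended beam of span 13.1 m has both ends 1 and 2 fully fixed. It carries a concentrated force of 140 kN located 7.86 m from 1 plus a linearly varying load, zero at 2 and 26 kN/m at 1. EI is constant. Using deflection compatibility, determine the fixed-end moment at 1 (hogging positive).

Take the two fixed-end moments M_1, M_2 as redundants; the released structure is the simple span 12.
Simple-span end rotations at 1 and 2 under the given loads:
  at 1: point load 140 at a = 7.86: Pab(L + b)/(6LEI) = 1345/EI
  at 2: point load 140 at a = 7.86: Pab(L + a)/(6LEI) = 1538/EI
  at 1: triangular load, peak 26: w₀L³/(45EI) = 1299/EI
  at 2: triangular load, peak 26: 7w₀L³/(360EI) = 1137/EI
  θ_10 = 2644/EI,  θ_20 = 2674/EI
Flexibility coefficients: a unit moment at one end gives L/(3EI) there and L/(6EI) at the far end, so f₁₁ = f₂₂ = 4.367/EI and f₁₂ = f₂₁ = 2.183/EI.
Compatibility — zero rotation at each built-in end:
  4.367 M_1 + 2.183 M_2 = 2644
  2.183 M_1 + 4.367 M_2 = 2674
Solving the pair gives M_1 = 399.2 kN·m and M_2 = 412.8 kN·m (hogging).

M_1 = 399.2 kN·m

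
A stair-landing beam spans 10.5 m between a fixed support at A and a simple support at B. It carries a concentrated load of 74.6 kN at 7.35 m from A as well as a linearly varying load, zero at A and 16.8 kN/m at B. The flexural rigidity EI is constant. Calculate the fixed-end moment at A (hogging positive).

M_A = 215 kN·m

Choose R_B as the redundant. The primary structure is the cantilever fixed at A.
Primary-structure tip deflection at B by superposition:
  point load 74.6 at a = 7.35: Pa²(3L − a)/(6EI) = 16221/EI
  triangular load, peak 16.8 at the free end: 11w₀L⁴/(120EI) = 18719/EI
  δ_0 = 34940/EI
Tip deflection under a unit load at B: L³/(3EI) = 385.9/EI.
Compatibility at B: δ_0 − R_B·δ_{BB} = 0, so R_B = 34940/385.9 = 90.55 kN.
Moment equilibrium about A: M_A = Σ(load moments about A) − R_B·L = 1166 − 90.55×10.5 = 215 kN·m.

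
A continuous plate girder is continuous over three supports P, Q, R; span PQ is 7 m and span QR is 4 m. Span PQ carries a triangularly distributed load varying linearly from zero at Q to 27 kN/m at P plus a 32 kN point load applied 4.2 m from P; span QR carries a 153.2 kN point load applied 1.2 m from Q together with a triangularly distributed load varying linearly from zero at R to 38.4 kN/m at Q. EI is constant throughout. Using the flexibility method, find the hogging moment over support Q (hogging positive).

M_Q = 131.2 kN·m

Release continuity at Q by inserting a hinge; the redundant is the internal moment M_Q. The primary structure is two simply-supported spans PQ and QR.
Discontinuity in slope at Q on the released structure — sum the simple-span end rotations:
  span PQ: triangular load, peak 27: 7w₀L³/(360EI) = 180.1/EI
  span PQ: point load 32 at a = 4.2: Pab(L + a)/(6LEI) = 100.4/EI
  span QR: point load 153.2 at a = 1.2: Pab(L + b)/(6LEI) = 145.8/EI
  span QR: triangular load, peak 38.4: w₀L³/(45EI) = 54.61/EI
  relative rotation θ_0 = (280.4 + 200.5)/EI = 480.9/EI
A unit hogging moment at Q produces rotation L₁/(3EI) + L₂/(3EI) = 3.667/EI.
Slope continuity at Q: θ_0 = M_Q·3.667/EI, so M_Q = 480.9/3.667 = 131.2 kN·m (hogging).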